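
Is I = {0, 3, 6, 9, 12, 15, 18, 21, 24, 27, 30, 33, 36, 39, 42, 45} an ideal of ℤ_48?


Check ideal conditions for I = {0, 3, 6, 9, 12, 15, 18, 21, 24, 27, 30, 33, 36, 39, 42, 45} in ℤ_48:
(1) I is an additive subgroup? Yes
(2) For r ∈ ℤ_48 and a ∈ I: r·a ∈ I? Yes

Yes, I is an ideal of ℤ_48


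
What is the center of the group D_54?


Z(G) = {g ∈ G | gx = xg for all x ∈ G}
For even n, Z(D_n) = {e, r^(n/2)}: the 180° rotation r^27 commutes with every reflection and rotation

Z(D_54) = {e, r^27}


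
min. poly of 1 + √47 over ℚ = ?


Let α = 1 + √47. Then α - 1 = √47, so (α - 1)² = 47, giving α² - 2α - 46 = 0. Degree 2 and α ∉ ℚ, so this is the minimal polynomial.

Minimal polynomial: x² - 2x - 46


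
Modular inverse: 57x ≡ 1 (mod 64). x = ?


Use the extended Euclidean algorithm to write 1 = 57·s + 64·t; then s mod 64 is the inverse.
Euclidean algorithm:
  57 = 0·64 + 57
  64 = 1·57 + 7
  57 = 8·7 + 1
  7 = 7·1 + 0
gcd(57,64) = 1
Back-substitution gives: 57·(9) + 64·(-8) = 1
So 57⁻¹ ≡ 9 ≡ 9 (mod 64)
Check: 57 × 9 = 513 ≡ 1 (mod 64) ✓

57⁻¹ ≡ 9 (mod 64)


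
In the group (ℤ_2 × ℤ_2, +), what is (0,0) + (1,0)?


Operation: componentwise addition mod (2, 2)
(0,0) + (1,0) = ((a₁+b₁) mod 2, (a₂+b₂) mod 2) with a = (0,0), b = (1,0)

(0,0) + (1,0) = (1,0)


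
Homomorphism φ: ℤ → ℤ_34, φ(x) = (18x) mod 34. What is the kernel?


Kernel = preimage of identity
ker(φ) = {x ∈ ℤ : 18x ≡ 0 (mod 34)}. gcd(18,34) = 2, so 18x ≡ 0 (mod 34) ⟺ x ≡ 0 (mod 34/2 = 17). Hence ker(φ) = 17ℤ

ker(φ) = 17ℤ


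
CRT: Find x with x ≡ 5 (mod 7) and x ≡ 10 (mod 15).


m₁ = 7, m₂ = 15, gcd = 1, so CRT applies. M = m₁·m₂ = 105
Let M₁ = M/m₁ = 15, M₂ = M/m₂ = 7
Find y₁ ≡ M₁⁻¹ (mod m₁): 15⁻¹ ≡ 1 (mod 7)
Find y₂ ≡ M₂⁻¹ (mod m₂): 7⁻¹ ≡ 13 (mod 15)
x = a₁·M₁·y₁ + a₂·M₂·y₂ = 5·15·1 + 10·7·13 = 985
Reduce mod 105: x ≡ 40
Check: 40 mod 7 = 5 ✓, 40 mod 15 = 10 ✓

x ≡ 40 (mod 105)


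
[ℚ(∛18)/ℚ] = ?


∛18 has minimal polynomial x³ - 18 (irreducible over ℚ since 18 is not a perfect cube)

[ℚ(∛18)/ℚ] = 3


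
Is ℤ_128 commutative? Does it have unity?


ℤ_128 is a commutative ring with unity 1; 128 = 2×64 is composite, so 2·64 ≡ 0 gives zero divisors (not an integral domain)
Commutative: Yes
Integral domain: No
Has unity: Yes

ℤ_128: Commutative=Yes, Unity=Yes


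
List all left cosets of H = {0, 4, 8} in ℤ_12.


H = {0, 4, 8}, |H| = 3
Number of cosets = |G|/|H| = 12/3 = 4
0 + H = {0, 4, 8}
1 + H = {1, 5, 9}
2 + H = {2, 6, 10}
3 + H = {3, 7, 11}

Cosets: 0+H={0,4,8}; 1+H={1,5,9}; 2+H={2,6,10}; 3+H={3,7,11}


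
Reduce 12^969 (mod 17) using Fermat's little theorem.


Fermat's little theorem: if p is prime and gcd(a,p)=1, then a^(p-1) ≡ 1 (mod p)
p = 17 is prime, gcd(12,17) = 1
Reduce exponent: 969 mod 16 = 9
So 12^969 ≡ 12^9 (mod 17)
12^9 mod 17 = 5

12^969 ≡ 5 (mod 17)


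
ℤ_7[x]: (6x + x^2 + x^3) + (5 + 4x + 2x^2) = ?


Add coefficients mod 7:
x^0: 0 + 5 = 5 (mod 7)
x^1: 6 + 4 = 3 (mod 7)
x^2: 1 + 2 = 3 (mod 7)
x^3: 1 + 0 = 1 (mod 7)
Result: 5 + 3x + 3x^2 + x^3

f + g = 5 + 3x + 3x^2 + x^3


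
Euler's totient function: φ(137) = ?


Factor n: 137 = 137
φ(n) = n · ∏(1 - 1/p) over distinct primes p | n
φ(137) = 137 · (1 - 1/137) = 136

φ(137) = 136


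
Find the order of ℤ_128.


ℤ_n has n elements.

|ℤ_128| = 128


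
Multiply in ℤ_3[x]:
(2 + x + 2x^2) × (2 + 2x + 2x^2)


Expand and collect like terms; reduce coefficients mod 3:
x^0: 2·2 = 4 ≡ 1 (mod 3)
x^1: 2·2 + 1·2 = 6 ≡ 0 (mod 3)
x^2: 2·2 + 1·2 + 2·2 = 10 ≡ 1 (mod 3)
x^3: 1·2 + 2·2 = 6 ≡ 0 (mod 3)
x^4: 2·2 = 4 ≡ 1 (mod 3)
Result: 1 + x^2 + x^4

f · g = 1 + x^2 + x^4


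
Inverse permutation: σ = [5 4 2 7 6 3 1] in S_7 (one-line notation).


To find σ⁻¹, swap domain and range:
σ(1) = 5 → σ⁻¹(5) = 1
σ(2) = 4 → σ⁻¹(4) = 2
σ(3) = 2 → σ⁻¹(2) = 3
σ(4) = 7 → σ⁻¹(7) = 4
σ(5) = 6 → σ⁻¹(6) = 5
σ(6) = 3 → σ⁻¹(3) = 6
σ(7) = 1 → σ⁻¹(1) = 7

σ⁻¹ = [7 3 6 2 1 5 4]


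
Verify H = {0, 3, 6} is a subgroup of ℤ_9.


Subgroup test for H = {0, 3, 6} in (ℤ_9, +):
(1) 0 ∈ H? Yes
(2) Closure: for all a,b ∈ H, (a+b) mod 9 ∈ H? Yes
(3) Inverses: for all a ∈ H, -a mod 9 ∈ H? Yes

Yes, H is a subgroup of ℤ_9


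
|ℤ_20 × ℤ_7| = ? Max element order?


|ℤ_20 × ℤ_7| = 20 × 7 = 140
Max element order = lcm(20,7) = 140
Cyclic? Yes (gcd=1)

|ℤ_20×ℤ_7| = 140, max element order = 140


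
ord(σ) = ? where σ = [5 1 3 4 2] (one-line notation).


Cycle decomposition: (1 5 2)
Cycle lengths: 3
Order = lcm(3) = 3

ord(σ) = 3


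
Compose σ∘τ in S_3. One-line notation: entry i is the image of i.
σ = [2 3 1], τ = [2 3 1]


σ∘τ: apply τ first, then σ
1 →τ 2 →σ 3
2 →τ 3 →σ 1
3 →τ 1 →σ 2

σ∘τ = [3 1 2]


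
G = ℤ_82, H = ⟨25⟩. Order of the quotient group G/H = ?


|⟨25⟩| = n / gcd(25, 82) = 82 / 1 = 82
H is normal (ℤ_82 is abelian).
|G/H| = |G| / |H| = 82 / 82 = 1

|G/H| = 1


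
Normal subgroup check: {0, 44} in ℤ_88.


H = {0, 44} in ℤ_88
ℤ_88 is abelian; every subgroup of an abelian group is normal

Yes, normal subgroup


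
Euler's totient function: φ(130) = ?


Factor n: 130 = 2 × 5 × 13
φ(n) = n · ∏(1 - 1/p) over distinct primes p | n
φ(130) = 130 · (1 - 1/2) · (1 - 1/5) · (1 - 1/13) = 48

φ(130) = 48


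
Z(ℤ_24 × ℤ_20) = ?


Z(G) = {g ∈ G | gx = xg for all x ∈ G}
Direct product of abelian groups is abelian, so Z(G) = G

Z(ℤ_24 × ℤ_20) = ℤ_24 × ℤ_20


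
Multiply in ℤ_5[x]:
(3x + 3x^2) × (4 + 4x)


Expand and collect like terms; reduce coefficients mod 5:
x^0: 0·4 = 0 ≡ 0 (mod 5)
x^1: 0·4 + 3·4 = 12 ≡ 2 (mod 5)
x^2: 3·4 + 3·4 = 24 ≡ 4 (mod 5)
x^3: 3·4 = 12 ≡ 2 (mod 5)
Result: 2x + 4x^2 + 2x^3

f · g = 2x + 4x^2 + 2x^3


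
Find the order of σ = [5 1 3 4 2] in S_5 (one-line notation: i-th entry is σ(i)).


Cycle decomposition: (1 5 2)
Cycle lengths: 3
Order = lcm(3) = 3

ord(σ) = 3


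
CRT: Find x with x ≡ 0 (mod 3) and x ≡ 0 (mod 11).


m₁ = 3, m₂ = 11, gcd = 1, so CRT applies. M = m₁·m₂ = 33
Let M₁ = M/m₁ = 11, M₂ = M/m₂ = 3
Find y₁ ≡ M₁⁻¹ (mod m₁): 11⁻¹ ≡ 2 (mod 3)
Find y₂ ≡ M₂⁻¹ (mod m₂): 3⁻¹ ≡ 4 (mod 11)
x = a₁·M₁·y₁ + a₂·M₂·y₂ = 0·11·2 + 0·3·4 = 0
Reduce mod 33: x ≡ 0
Check: 0 mod 3 = 0 ✓, 0 mod 11 = 0 ✓

x ≡ 0 (mod 33)


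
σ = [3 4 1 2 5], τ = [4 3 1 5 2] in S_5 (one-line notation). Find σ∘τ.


σ∘τ: apply τ first, then σ
1 →τ 4 →σ 2
2 →τ 3 →σ 1
3 →τ 1 →σ 3
4 →τ 5 →σ 5
5 →τ 2 →σ 4

σ∘τ = [2 1 3 5 4]


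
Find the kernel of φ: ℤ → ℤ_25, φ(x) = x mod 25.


Kernel = preimage of identity
ker(φ) = {x ∈ ℤ : x ≡ 0 (mod 25)} = 25ℤ = {0, ±25, ±50, ...}

ker(φ) = 25ℤ


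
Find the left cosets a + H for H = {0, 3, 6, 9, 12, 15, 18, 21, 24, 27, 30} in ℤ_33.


H = {0, 3, 6, 9, 12, 15, 18, 21, 24, 27, 30}, |H| = 11
Number of cosets = |G|/|H| = 33/11 = 3
0 + H = {0, 3, 6, 9, 12, 15, 18, 21, 24, 27, 30}
1 + H = {1, 4, 7, 10, 13, 16, 19, 22, 25, 28, 31}
2 + H = {2, 5, 8, 11, 14, 17, 20, 23, 26, 29, 32}

Cosets: 0+H={0,3,6,9,12,15,18,21,24,27,30}; 1+H={1,4,7,10,13,16,19,22,25,28,31}; 2+H={2,5,8,11,14,17,20,23,26,29,32}


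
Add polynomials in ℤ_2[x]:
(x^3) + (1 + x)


Add coefficients mod 2:
x^0: 0 + 1 = 1 (mod 2)
x^1: 0 + 1 = 1 (mod 2)
x^2: 0 + 0 = 0 (mod 2)
x^3: 1 + 0 = 1 (mod 2)
Result: 1 + x + x^3

f + g = 1 + x + x^3


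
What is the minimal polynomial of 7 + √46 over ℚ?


Let α = 7 + √46. Then α - 7 = √46, so (α - 7)² = 46, giving α² - 14α + 3 = 0. Degree 2 and α ∉ ℚ, so this is the minimal polynomial.

Minimal polynomial: x² - 14x + 3


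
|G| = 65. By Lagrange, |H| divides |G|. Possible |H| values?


Lagrange's theorem: |H| divides |G|
|G| = 65
Divisors of 65: 1, 5, 13, 65

Possible subgroup orders: {1, 5, 13, 65}


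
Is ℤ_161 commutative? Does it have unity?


ℤ_161 is a commutative ring with unity 1; 161 = 7×23 is composite, so 7·23 ≡ 0 gives zero divisors (not an integral domain)
Commutative: Yes
Integral domain: No
Has unity: Yes

ℤ_161: Commutative=Yes, Unity=Yes


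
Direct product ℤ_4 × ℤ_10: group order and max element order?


|ℤ_4 × ℤ_10| = 4 × 10 = 40
Max element order = lcm(4,10) = 20
Cyclic? No (gcd=2)

|ℤ_4×ℤ_10| = 40, max element order = 20


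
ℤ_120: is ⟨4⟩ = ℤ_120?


g generates ℤ_n iff gcd(g, n) = 1
gcd(4, 120) = 4
Since gcd = 4 ≠ 1, ⟨4⟩ has order 30 < 120, so 4 is not a generator.

No, 4 does not generate ℤ_120


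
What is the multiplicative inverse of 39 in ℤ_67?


Use the extended Euclidean algorithm to write 1 = 39·s + 67·t; then s mod 67 is the inverse.
Euclidean algorithm:
  39 = 0·67 + 39
  67 = 1·39 + 28
  39 = 1·28 + 11
  28 = 2·11 + 6
  11 = 1·6 + 5
  6 = 1·5 + 1
  5 = 5·1 + 0
gcd(39,67) = 1
Back-substitution gives: 39·(-12) + 67·(7) = 1
So 39⁻¹ ≡ -12 ≡ 55 (mod 67)
Check: 39 × 55 = 2145 ≡ 1 (mod 67) ✓

39⁻¹ ≡ 55 (mod 67)


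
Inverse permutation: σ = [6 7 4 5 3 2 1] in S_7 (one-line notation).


To find σ⁻¹, swap domain and range:
σ(1) = 6 → σ⁻¹(6) = 1
σ(2) = 7 → σ⁻¹(7) = 2
σ(3) = 4 → σ⁻¹(4) = 3
σ(4) = 5 → σ⁻¹(5) = 4
σ(5) = 3 → σ⁻¹(3) = 5
σ(6) = 2 → σ⁻¹(2) = 6
σ(7) = 1 → σ⁻¹(1) = 7

σ⁻¹ = [7 6 5 3 4 1 2]


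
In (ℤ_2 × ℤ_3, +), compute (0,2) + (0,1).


Operation: componentwise addition mod (2, 3)
(0,2) + (0,1) = ((a₁+b₁) mod 2, (a₂+b₂) mod 3) with a = (0,2), b = (0,1)

(0,2) + (0,1) = (0,0)


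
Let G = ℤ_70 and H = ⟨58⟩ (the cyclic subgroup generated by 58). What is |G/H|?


|⟨58⟩| = n / gcd(58, 70) = 70 / 2 = 35
H is normal (ℤ_70 is abelian).
|G/H| = |G| / |H| = 70 / 35 = 2

|G/H| = 2


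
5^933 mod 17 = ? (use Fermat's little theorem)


Fermat's little theorem: if p is prime and gcd(a,p)=1, then a^(p-1) ≡ 1 (mod p)
p = 17 is prime, gcd(5,17) = 1
Reduce exponent: 933 mod 16 = 5
So 5^933 ≡ 5^5 (mod 17)
5^5 mod 17 = 14

5^933 ≡ 14 (mod 17)


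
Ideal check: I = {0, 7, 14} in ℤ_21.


Check ideal conditions for I = {0, 7, 14} in ℤ_21:
(1) I is an additive subgroup? Yes
(2) For r ∈ ℤ_21 and a ∈ I: r·a ∈ I? Yes

Yes, I is an ideal of ℤ_21


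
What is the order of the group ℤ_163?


ℤ_n has n elements.

|ℤ_163| = 163


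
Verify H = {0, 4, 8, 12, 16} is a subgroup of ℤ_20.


Subgroup test for H = {0, 4, 8, 12, 16} in (ℤ_20, +):
(1) 0 ∈ H? Yes
(2) Closure: for all a,b ∈ H, (a+b) mod 20 ∈ H? Yes
(3) Inverses: for all a ∈ H, -a mod 20 ∈ H? Yes

Yes, H is a subgroup of ℤ_20


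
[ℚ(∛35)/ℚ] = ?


∛35 has minimal polynomial x³ - 35 (irreducible over ℚ since 35 is not a perfect cube)

[ℚ(∛35)/ℚ] = 3


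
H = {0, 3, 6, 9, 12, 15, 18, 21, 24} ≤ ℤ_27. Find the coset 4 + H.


4 + H = {4 + h (mod 27) : h ∈ H}
4+0=4, 4+3=7, 4+6=10, 4+9=13, 4+12=16, 4+15=19, 4+18=22, 4+21=25, 4+24=1
4 + H = {1, 4, 7, 10, 13, 16, 19, 22, 25} = 1 + H

4 + H = {1, 4, 7, 10, 13, 16, 19, 22, 25}


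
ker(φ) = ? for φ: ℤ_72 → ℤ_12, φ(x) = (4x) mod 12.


Kernel = preimage of identity
ker(φ) = {x ∈ ℤ_72 : 4x ≡ 0 (mod 12)}. Since 12 | 72, φ is well-defined. The kernel is the cyclic subgroup ⟨3⟩ of ℤ_72 (order 24), i.e. {0, 3, 6, 9, 12, 15, 18, 21, 24, 27, 30, 33, 36, 39, 42, 45, 48, 51, 54, 57, 60, 63, 66, 69}

ker(φ) = {0, 3, 6, 9, 12, 15, 18, 21, 24, 27, 30, 33, 36, 39, 42, 45, 48, 51, 54, 57, 60, 63, 66, 69}


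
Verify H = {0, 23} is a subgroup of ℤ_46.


Subgroup test for H = {0, 23} in (ℤ_46, +):
(1) 0 ∈ H? Yes
(2) Closure: for all a,b ∈ H, (a+b) mod 46 ∈ H? Yes
(3) Inverses: for all a ∈ H, -a mod 46 ∈ H? Yes

Yes, H is a subgroup of ℤ_46


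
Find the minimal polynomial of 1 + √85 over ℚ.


Let α = 1 + √85. Then α - 1 = √85, so (α - 1)² = 85, giving α² - 2α - 84 = 0. Degree 2 and α ∉ ℚ, so this is the minimal polynomial.

Minimal polynomial: x² - 2x - 84


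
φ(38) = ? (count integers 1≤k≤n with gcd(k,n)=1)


Factor n: 38 = 2 × 19
φ(n) = n · ∏(1 - 1/p) over distinct primes p | n
φ(38) = 38 · (1 - 1/2) · (1 - 1/19) = 18

φ(38) = 18


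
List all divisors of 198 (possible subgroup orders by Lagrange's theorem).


Lagrange's theorem: |H| divides |G|
|G| = 198
Divisors of 198: 1, 2, 3, 6, 9, 11, 18, 22, 33, 66, 99, 198

Possible subgroup orders: {1, 2, 3, 6, 9, 11, 18, 22, 33, 66, 99, 198}


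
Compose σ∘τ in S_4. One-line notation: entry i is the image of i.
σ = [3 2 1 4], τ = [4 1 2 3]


σ∘τ: apply τ first, then σ
1 →τ 4 →σ 4
2 →τ 1 →σ 3
3 →τ 2 →σ 2
4 →τ 3 →σ 1

σ∘τ = [4 3 2 1]


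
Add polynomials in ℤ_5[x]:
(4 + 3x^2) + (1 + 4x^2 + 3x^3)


Add coefficients mod 5:
x^0: 4 + 1 = 0 (mod 5)
x^1: 0 + 0 = 0 (mod 5)
x^2: 3 + 4 = 2 (mod 5)
x^3: 0 + 3 = 3 (mod 5)
Result: 2x^2 + 3x^3

f + g = 2x^2 + 3x^3


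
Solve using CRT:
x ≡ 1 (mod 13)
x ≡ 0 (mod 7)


m₁ = 13, m₂ = 7, gcd = 1, so CRT applies. M = m₁·m₂ = 91
Let M₁ = M/m₁ = 7, M₂ = M/m₂ = 13
Find y₁ ≡ M₁⁻¹ (mod m₁): 7⁻¹ ≡ 2 (mod 13)
Find y₂ ≡ M₂⁻¹ (mod m₂): 13⁻¹ ≡ 6 (mod 7)
x = a₁·M₁·y₁ + a₂·M₂·y₂ = 1·7·2 + 0·13·6 = 14
Reduce mod 91: x ≡ 14
Check: 14 mod 13 = 1 ✓, 14 mod 7 = 0 ✓

x ≡ 14 (mod 91)


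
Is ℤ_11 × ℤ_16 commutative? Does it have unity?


Direct product ring; commutative with unity (1,1); but (1,0)·(0,1) = (0,0) gives zero divisors, so not an integral domain
Commutative: Yes
Integral domain: No
Has unity: Yes

ℤ_11 × ℤ_16: Commutative=Yes, Unity=Yes


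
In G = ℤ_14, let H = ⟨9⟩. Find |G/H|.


|⟨9⟩| = n / gcd(9, 14) = 14 / 1 = 14
H is normal (ℤ_14 is abelian).
|G/H| = |G| / |H| = 14 / 14 = 1

|G/H| = 1


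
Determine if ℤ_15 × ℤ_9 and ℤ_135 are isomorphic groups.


Comparing ℤ_15 × ℤ_9 and ℤ_135:
gcd(15,9) = 3 ≠ 1. Max element order in ℤ_15×ℤ_9 is lcm(15,9) = 45 < 135, so it has no element of order 135

No, ℤ_15 × ℤ_9 ≇ ℤ_135


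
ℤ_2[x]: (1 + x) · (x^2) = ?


Expand and collect like terms; reduce coefficients mod 2:
x^0: 1·0 = 0 ≡ 0 (mod 2)
x^1: 1·0 + 1·0 = 0 ≡ 0 (mod 2)
x^2: 1·1 + 1·0 = 1 ≡ 1 (mod 2)
x^3: 1·1 = 1 ≡ 1 (mod 2)
Result: x^2 + x^3

f · g = x^2 + x^3


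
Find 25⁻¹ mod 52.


Use the extended Euclidean algorithm to write 1 = 25·s + 52·t; then s mod 52 is the inverse.
Euclidean algorithm:
  25 = 0·52 + 25
  52 = 2·25 + 2
  25 = 12·2 + 1
  2 = 2·1 + 0
gcd(25,52) = 1
Back-substitution gives: 25·(25) + 52·(-12) = 1
So 25⁻¹ ≡ 25 ≡ 25 (mod 52)
Check: 25 × 25 = 625 ≡ 1 (mod 52) ✓

25⁻¹ ≡ 25 (mod 52)


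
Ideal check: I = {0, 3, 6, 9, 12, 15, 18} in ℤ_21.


Check ideal conditions for I = {0, 3, 6, 9, 12, 15, 18} in ℤ_21:
(1) I is an additive subgroup? Yes
(2) For r ∈ ℤ_21 and a ∈ I: r·a ∈ I? Yes

Yes, I is an ideal of ℤ_21


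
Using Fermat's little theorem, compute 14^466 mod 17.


Fermat's little theorem: if p is prime and gcd(a,p)=1, then a^(p-1) ≡ 1 (mod p)
p = 17 is prime, gcd(14,17) = 1
Reduce exponent: 466 mod 16 = 2
So 14^466 ≡ 14^2 (mod 17)
14^2 mod 17 = 9

14^466 ≡ 9 (mod 17)


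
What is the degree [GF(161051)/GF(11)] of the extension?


GF(161051) = GF(11^5), so the extension degree is 5

[GF(161051)/GF(11)] = 5


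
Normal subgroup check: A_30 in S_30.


H = A_30 in S_30
A_30 has index 2 in S_30, and every subgroup of index 2 is normal

Yes, normal subgroup


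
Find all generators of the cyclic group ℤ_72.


g generates ℤ_n iff gcd(g,n) = 1
Prime factors of 72: 2, 3
Generators are g ∈ {1,...,71} not divisible by any of these primes.
Generators: {1, 5, 7, 11, 13, 17, 19, 23, 25, 29, 31, 35, 37, 41, 43, 47, 49, 53, 55, 59, 61, 65, 67, 71}
Number of generators = φ(72) = 24

Generators of ℤ_72 = {1, 5, 7, 11, 13, 17, 19, 23, 25, 29, 31, 35, 37, 41, 43, 47, 49, 53, 55, 59, 61, 65, 67, 71}


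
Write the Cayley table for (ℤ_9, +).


Elements: {0, 1, 2, 3, 4, 5, 6, 7, 8}
Operation: addition mod 9
Entry (a, b) = (a + b) mod 9

Cayley table:
  | 0 | 1 | 2 | 3 | 4 | 5 | 6 | 7 | 8
0 | 0 | 1 | 2 | 3 | 4 | 5 | 6 | 7 | 8
1 | 1 | 2 | 3 | 4 | 5 | 6 | 7 | 8 | 0
2 | 2 | 3 | 4 | 5 | 6 | 7 | 8 | 0 | 1
3 | 3 | 4 | 5 | 6 | 7 | 8 | 0 | 1 | 2
4 | 4 | 5 | 6 | 7 | 8 | 0 | 1 | 2 | 3
5 | 5 | 6 | 7 | 8 | 0 | 1 | 2 | 3 | 4
6 | 6 | 7 | 8 | 0 | 1 | 2 | 3 | 4 | 5
7 | 7 | 8 | 0 | 1 | 2 | 3 | 4 | 5 | 6
8 | 8 | 0 | 1 | 2 | 3 | 4 | 5 | 6 | 7


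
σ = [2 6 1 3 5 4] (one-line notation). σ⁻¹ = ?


To find σ⁻¹, swap domain and range:
σ(1) = 2 → σ⁻¹(2) = 1
σ(2) = 6 → σ⁻¹(6) = 2
σ(3) = 1 → σ⁻¹(1) = 3
σ(4) = 3 → σ⁻¹(3) = 4
σ(5) = 5 → σ⁻¹(5) = 5
σ(6) = 4 → σ⁻¹(4) = 6

σ⁻¹ = [3 1 4 6 5 2]


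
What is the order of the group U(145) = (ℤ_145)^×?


U(n) is the group of units mod n; |U(n)| = φ(n)
|U(145)| = φ(145) = 112

|U(145) = (ℤ_145)^×| = 112


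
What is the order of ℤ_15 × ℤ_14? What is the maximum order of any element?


|ℤ_15 × ℤ_14| = 15 × 14 = 210
Max element order = lcm(15,14) = 210
Cyclic? Yes (gcd=1)

|ℤ_15×ℤ_14| = 210, max element order = 210


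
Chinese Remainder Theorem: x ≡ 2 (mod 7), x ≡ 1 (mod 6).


m₁ = 7, m₂ = 6, gcd = 1, so CRT applies. M = m₁·m₂ = 42
Let M₁ = M/m₁ = 6, M₂ = M/m₂ = 7
Find y₁ ≡ M₁⁻¹ (mod m₁): 6⁻¹ ≡ 6 (mod 7)
Find y₂ ≡ M₂⁻¹ (mod m₂): 7⁻¹ ≡ 1 (mod 6)
x = a₁·M₁·y₁ + a₂·M₂·y₂ = 2·6·6 + 1·7·1 = 79
Reduce mod 42: x ≡ 37
Check: 37 mod 7 = 2 ✓, 37 mod 6 = 1 ✓

x ≡ 37 (mod 42)


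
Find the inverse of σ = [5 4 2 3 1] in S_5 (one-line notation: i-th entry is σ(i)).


To find σ⁻¹, swap domain and range:
σ(1) = 5 → σ⁻¹(5) = 1
σ(2) = 4 → σ⁻¹(4) = 2
σ(3) = 2 → σ⁻¹(2) = 3
σ(4) = 3 → σ⁻¹(3) = 4
σ(5) = 1 → σ⁻¹(1) = 5

σ⁻¹ = [5 3 4 2 1]


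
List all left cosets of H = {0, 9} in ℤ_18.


H = {0, 9}, |H| = 2
Number of cosets = |G|/|H| = 18/2 = 9
0 + H = {0, 9}
1 + H = {1, 10}
2 + H = {2, 11}
3 + H = {3, 12}
4 + H = {4, 13}
5 + H = {5, 14}
6 + H = {6, 15}
7 + H = {7, 16}
8 + H = {8, 17}

Cosets: 0+H={0,9}; 1+H={1,10}; 2+H={2,11}; 3+H={3,12}; 4+H={4,13}; 5+H={5,14}; 6+H={6,15}; 7+H={7,16}; 8+H={8,17}


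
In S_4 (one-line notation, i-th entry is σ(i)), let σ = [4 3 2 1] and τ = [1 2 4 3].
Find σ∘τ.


σ∘τ: apply τ first, then σ
1 →τ 1 →σ 4
2 →τ 2 →σ 3
3 →τ 4 →σ 1
4 →τ 3 →σ 2

σ∘τ = [4 3 1 2]


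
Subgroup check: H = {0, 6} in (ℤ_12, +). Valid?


Subgroup test for H = {0, 6} in (ℤ_12, +):
(1) 0 ∈ H? Yes
(2) Closure: for all a,b ∈ H, (a+b) mod 12 ∈ H? Yes
(3) Inverses: for all a ∈ H, -a mod 12 ∈ H? Yes

Yes, H is a subgroup of ℤ_12


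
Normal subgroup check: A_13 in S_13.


H = A_13 in S_13
A_13 has index 2 in S_13, and every subgroup of index 2 is normal

Yes, normal subgroup


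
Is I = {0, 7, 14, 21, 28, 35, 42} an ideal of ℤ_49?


Check ideal conditions for I = {0, 7, 14, 21, 28, 35, 42} in ℤ_49:
(1) I is an additive subgroup? Yes
(2) For r ∈ ℤ_49 and a ∈ I: r·a ∈ I? Yes

Yes, I is an ideal of ℤ_49


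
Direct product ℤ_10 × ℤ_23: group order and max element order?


|ℤ_10 × ℤ_23| = 10 × 23 = 230
Max element order = lcm(10,23) = 230
Cyclic? Yes (gcd=1)

|ℤ_10×ℤ_23| = 230, max element order = 230


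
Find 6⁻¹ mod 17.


Use the extended Euclidean algorithm to write 1 = 6·s + 17·t; then s mod 17 is the inverse.
Euclidean algorithm:
  6 = 0·17 + 6
  17 = 2·6 + 5
  6 = 1·5 + 1
  5 = 5·1 + 0
gcd(6,17) = 1
Back-substitution gives: 6·(3) + 17·(-1) = 1
So 6⁻¹ ≡ 3 ≡ 3 (mod 17)
Check: 6 × 3 = 18 ≡ 1 (mod 17) ✓

6⁻¹ ≡ 3 (mod 17)


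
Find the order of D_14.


|D_n| = 2n (n rotations and n reflections)
|D_14| = 2×14 = 28

|D_14| = 28


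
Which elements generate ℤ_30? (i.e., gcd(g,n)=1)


g generates ℤ_n iff gcd(g,n) = 1
Prime factors of 30: 2, 3, 5
Generators are g ∈ {1,...,29} not divisible by any of these primes.
Generators: {1, 7, 11, 13, 17, 19, 23, 29}
Number of generators = φ(30) = 8

Generators of ℤ_30 = {1, 7, 11, 13, 17, 19, 23, 29}


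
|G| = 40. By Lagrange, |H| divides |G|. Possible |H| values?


Lagrange's theorem: |H| divides |G|
|G| = 40
Divisors of 40: 1, 2, 4, 5, 8, 10, 20, 40

Possible subgroup orders: {1, 2, 4, 5, 8, 10, 20, 40}


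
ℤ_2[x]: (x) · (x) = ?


Expand and collect like terms; reduce coefficients mod 2:
x^0: 0·0 = 0 ≡ 0 (mod 2)
x^1: 0·1 + 1·0 = 0 ≡ 0 (mod 2)
x^2: 1·1 = 1 ≡ 1 (mod 2)
Result: x^2

f · g = x^2


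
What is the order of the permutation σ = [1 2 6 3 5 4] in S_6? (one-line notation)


Cycle decomposition: (3 6 4)
Cycle lengths: 3
Order = lcm(3) = 3

ord(σ) = 3


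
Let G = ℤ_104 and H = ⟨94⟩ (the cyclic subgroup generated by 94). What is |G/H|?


|⟨94⟩| = n / gcd(94, 104) = 104 / 2 = 52
H is normal (ℤ_104 is abelian).
|G/H| = |G| / |H| = 104 / 52 = 2

|G/H| = 2


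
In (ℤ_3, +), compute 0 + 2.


Operation: addition mod 3
0 + 2 = (a + b) mod 3 with a = 0, b = 2

0 + 2 = 2


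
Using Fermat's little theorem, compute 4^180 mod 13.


Fermat's little theorem: if p is prime and gcd(a,p)=1, then a^(p-1) ≡ 1 (mod p)
p = 13 is prime, gcd(4,13) = 1
Reduce exponent: 180 mod 12 = 0
So 4^180 ≡ 4^0 (mod 13)
4^0 = 1

4^180 ≡ 1 (mod 13)


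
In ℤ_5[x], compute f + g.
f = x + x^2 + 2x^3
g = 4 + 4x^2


Add coefficients mod 5:
x^0: 0 + 4 = 4 (mod 5)
x^1: 1 + 0 = 1 (mod 5)
x^2: 1 + 4 = 0 (mod 5)
x^3: 2 + 0 = 2 (mod 5)
Result: 4 + x + 2x^3

f + g = 4 + x + 2x^3


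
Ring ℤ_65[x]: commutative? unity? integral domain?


ℤ_65 has zero divisors (5·13 ≡ 0), and these lift to constant zero divisors in ℤ_65[x]; so not an integral domain
Commutative: Yes
Integral domain: No
Has unity: Yes

ℤ_65[x]: Commutative=Yes, Unity=Yes


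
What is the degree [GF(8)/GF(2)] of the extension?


GF(8) = GF(2^3), so the extension degree is 3

[GF(8)/GF(2)] = 3


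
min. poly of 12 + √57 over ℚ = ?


Let α = 12 + √57. Then α - 12 = √57, so (α - 12)² = 57, giving α² - 24α + 87 = 0. Degree 2 and α ∉ ℚ, so this is the minimal polynomial.

Minimal polynomial: x² - 24x + 87


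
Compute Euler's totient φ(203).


Factor n: 203 = 7 × 29
φ(n) = n · ∏(1 - 1/p) over distinct primes p | n
φ(203) = 203 · (1 - 1/7) · (1 - 1/29) = 168

φ(203) = 168


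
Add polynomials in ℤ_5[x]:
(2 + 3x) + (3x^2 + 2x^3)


Add coefficients mod 5:
x^0: 2 + 0 = 2 (mod 5)
x^1: 3 + 0 = 3 (mod 5)
x^2: 0 + 3 = 3 (mod 5)
x^3: 0 + 2 = 2 (mod 5)
Result: 2 + 3x + 3x^2 + 2x^3

f + g = 2 + 3x + 3x^2 + 2x^3


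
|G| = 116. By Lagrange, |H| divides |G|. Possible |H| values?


Lagrange's theorem: |H| divides |G|
|G| = 116
Divisors of 116: 1, 2, 4, 29, 58, 116

Possible subgroup orders: {1, 2, 4, 29, 58, 116}


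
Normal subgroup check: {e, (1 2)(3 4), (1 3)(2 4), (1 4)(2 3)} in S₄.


H = {e, (1 2)(3 4), (1 3)(2 4), (1 4)(2 3)} in S₄
This is the Klein four-group V₄; it is normal in S₄ (it is a union of conjugacy classes)

Yes, normal subgroup


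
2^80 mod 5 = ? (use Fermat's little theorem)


Fermat's little theorem: if p is prime and gcd(a,p)=1, then a^(p-1) ≡ 1 (mod p)
p = 5 is prime, gcd(2,5) = 1
Reduce exponent: 80 mod 4 = 0
So 2^80 ≡ 2^0 (mod 5)
2^0 = 1

2^80 ≡ 1 (mod 5)


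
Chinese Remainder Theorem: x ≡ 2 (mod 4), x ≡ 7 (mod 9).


m₁ = 4, m₂ = 9, gcd = 1, so CRT applies. M = m₁·m₂ = 36
Let M₁ = M/m₁ = 9, M₂ = M/m₂ = 4
Find y₁ ≡ M₁⁻¹ (mod m₁): 9⁻¹ ≡ 1 (mod 4)
Find y₂ ≡ M₂⁻¹ (mod m₂): 4⁻¹ ≡ 7 (mod 9)
x = a₁·M₁·y₁ + a₂·M₂·y₂ = 2·9·1 + 7·4·7 = 214
Reduce mod 36: x ≡ 34
Check: 34 mod 4 = 2 ✓, 34 mod 9 = 7 ✓

x ≡ 34 (mod 36)


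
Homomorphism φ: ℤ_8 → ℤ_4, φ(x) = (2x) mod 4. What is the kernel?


Kernel = preimage of identity
ker(φ) = {x ∈ ℤ_8 : 2x ≡ 0 (mod 4)}. Since 4 | 8, φ is well-defined. The kernel is the cyclic subgroup ⟨2⟩ of ℤ_8 (order 4), i.e. {0, 2, 4, 6}

ker(φ) = {0, 2, 4, 6}


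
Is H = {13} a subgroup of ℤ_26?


Subgroup test for H = {13} in (ℤ_26, +):
(1) 0 ∈ H? No
(2) Closure: for all a,b ∈ H, (a+b) mod 26 ∈ H? No  [counterexample: 13 + 13 = 0 ∉ H]
(3) Inverses: for all a ∈ H, -a mod 26 ∈ H? Yes

No, H is not a subgroup of ℤ_26


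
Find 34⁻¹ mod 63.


Use the extended Euclidean algorithm to write 1 = 34·s + 63·t; then s mod 63 is the inverse.
Euclidean algorithm:
  34 = 0·63 + 34
  63 = 1·34 + 29
  34 = 1·29 + 5
  29 = 5·5 + 4
  5 = 1·4 + 1
  4 = 4·1 + 0
gcd(34,63) = 1
Back-substitution gives: 34·(13) + 63·(-7) = 1
So 34⁻¹ ≡ 13 ≡ 13 (mod 63)
Check: 34 × 13 = 442 ≡ 1 (mod 63) ✓

34⁻¹ ≡ 13 (mod 63)


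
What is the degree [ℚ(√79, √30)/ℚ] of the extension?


[ℚ(√79,√30):ℚ] = [ℚ(√79,√30):ℚ(√79)]·[ℚ(√79):ℚ] = 2·2 = 4

[ℚ(√79, √30)/ℚ] = 4


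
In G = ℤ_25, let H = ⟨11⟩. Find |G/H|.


|⟨11⟩| = n / gcd(11, 25) = 25 / 1 = 25
H is normal (ℤ_25 is abelian).
|G/H| = |G| / |H| = 25 / 25 = 1

|G/H| = 1


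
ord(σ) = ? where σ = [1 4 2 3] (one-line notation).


Cycle decomposition: (2 4 3)
Cycle lengths: 3
Order = lcm(3) = 3

ord(σ) = 3


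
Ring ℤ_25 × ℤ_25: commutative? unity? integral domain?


Direct product ring; commutative with unity (1,1); but (1,0)·(0,1) = (0,0) gives zero divisors, so not an integral domain
Commutative: Yes
Integral domain: No
Has unity: Yes

ℤ_25 × ℤ_25: Commutative=Yes, Unity=Yes


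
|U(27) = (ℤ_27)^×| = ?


U(n) is the group of units mod n; |U(n)| = φ(n)
|U(27)| = φ(27) = 18

|U(27) = (ℤ_27)^×| = 18


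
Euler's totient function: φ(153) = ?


Factor n: 153 = 3^2 × 17
φ(n) = n · ∏(1 - 1/p) over distinct primes p | n
φ(153) = 153 · (1 - 1/3) · (1 - 1/17) = 96

φ(153) = 96


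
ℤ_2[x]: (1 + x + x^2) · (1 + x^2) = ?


Expand and collect like terms; reduce coefficients mod 2:
x^0: 1·1 = 1 ≡ 1 (mod 2)
x^1: 1·0 + 1·1 = 1 ≡ 1 (mod 2)
x^2: 1·1 + 1·0 + 1·1 = 2 ≡ 0 (mod 2)
x^3: 1·1 + 1·0 = 1 ≡ 1 (mod 2)
x^4: 1·1 = 1 ≡ 1 (mod 2)
Result: 1 + x + x^3 + x^4

f · g = 1 + x + x^3 + x^4


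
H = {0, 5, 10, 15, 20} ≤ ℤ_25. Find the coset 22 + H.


22 + H = {22 + h (mod 25) : h ∈ H}
22+0=22, 22+5=2, 22+10=7, 22+15=12, 22+20=17
22 + H = {2, 7, 12, 17, 22} = 2 + H

22 + H = {2, 7, 12, 17, 22}


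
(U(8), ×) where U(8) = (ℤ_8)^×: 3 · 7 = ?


Operation: multiplication mod 8
3 · 7 = (a × b) mod 8 with a = 3, b = 7

3 · 7 = 5


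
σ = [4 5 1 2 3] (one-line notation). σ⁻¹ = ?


To find σ⁻¹, swap domain and range:
σ(1) = 4 → σ⁻¹(4) = 1
σ(2) = 5 → σ⁻¹(5) = 2
σ(3) = 1 → σ⁻¹(1) = 3
σ(4) = 2 → σ⁻¹(2) = 4
σ(5) = 3 → σ⁻¹(3) = 5

σ⁻¹ = [3 4 5 1 2]


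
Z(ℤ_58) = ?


Z(G) = {g ∈ G | gx = xg for all x ∈ G}
ℤ_58 is abelian, so Z(G) = G

Z(ℤ_58) = ℤ_58


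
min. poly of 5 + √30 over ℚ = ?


Let α = 5 + √30. Then α - 5 = √30, so (α - 5)² = 30, giving α² - 10α - 5 = 0. Degree 2 and α ∉ ℚ, so this is the minimal polynomial.

Minimal polynomial: x² - 10x - 5


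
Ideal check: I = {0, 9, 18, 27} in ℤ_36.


Check ideal conditions for I = {0, 9, 18, 27} in ℤ_36:
(1) I is an additive subgroup? Yes
(2) For r ∈ ℤ_36 and a ∈ I: r·a ∈ I? Yes

Yes, I is an ideal of ℤ_36


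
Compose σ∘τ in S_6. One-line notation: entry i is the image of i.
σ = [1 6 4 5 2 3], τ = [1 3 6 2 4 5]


σ∘τ: apply τ first, then σ
1 →τ 1 →σ 1
2 →τ 3 →σ 4
3 →τ 6 →σ 3
4 →τ 2 →σ 6
5 →τ 4 →σ 5
6 →τ 5 →σ 2

σ∘τ = [1 4 3 6 5 2]


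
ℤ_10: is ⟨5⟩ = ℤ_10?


g generates ℤ_n iff gcd(g, n) = 1
gcd(5, 10) = 5
Since gcd = 5 ≠ 1, ⟨5⟩ has order 2 < 10, so 5 is not a generator.

No, 5 does not generate ℤ_10


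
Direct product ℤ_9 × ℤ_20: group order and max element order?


|ℤ_9 × ℤ_20| = 9 × 20 = 180
Max element order = lcm(9,20) = 180
Cyclic? Yes (gcd=1)

|ℤ_9×ℤ_20| = 180, max element order = 180


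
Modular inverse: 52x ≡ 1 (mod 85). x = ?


Use the extended Euclidean algorithm to write 1 = 52·s + 85·t; then s mod 85 is the inverse.
Euclidean algorithm:
  52 = 0·85 + 52
  85 = 1·52 + 33
  52 = 1·33 + 19
  33 = 1·19 + 14
  19 = 1·14 + 5
  14 = 2·5 + 4
  5 = 1·4 + 1
  4 = 4·1 + 0
gcd(52,85) = 1
Back-substitution gives: 52·(18) + 85·(-11) = 1
So 52⁻¹ ≡ 18 ≡ 18 (mod 85)
Check: 52 × 18 = 936 ≡ 1 (mod 85) ✓

52⁻¹ ≡ 18 (mod 85)


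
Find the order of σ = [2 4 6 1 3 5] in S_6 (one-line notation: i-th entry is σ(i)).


Cycle decomposition: (1 2 4) (3 6 5)
Cycle lengths: 3, 3
Order = lcm(3, 3) = 3

ord(σ) = 3


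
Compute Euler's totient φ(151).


Factor n: 151 = 151
φ(n) = n · ∏(1 - 1/p) over distinct primes p | n
φ(151) = 151 · (1 - 1/151) = 150

φ(151) = 150


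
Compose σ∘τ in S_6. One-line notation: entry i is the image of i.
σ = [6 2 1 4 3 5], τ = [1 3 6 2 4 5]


σ∘τ: apply τ first, then σ
1 →τ 1 →σ 6
2 →τ 3 →σ 1
3 →τ 6 →σ 5
4 →τ 2 →σ 2
5 →τ 4 →σ 4
6 →τ 5 →σ 3

σ∘τ = [6 1 5 2 4 3]


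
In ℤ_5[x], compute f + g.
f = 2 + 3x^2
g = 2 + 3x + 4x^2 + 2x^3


Add coefficients mod 5:
x^0: 2 + 2 = 4 (mod 5)
x^1: 0 + 3 = 3 (mod 5)
x^2: 3 + 4 = 2 (mod 5)
x^3: 0 + 2 = 2 (mod 5)
Result: 4 + 3x + 2x^2 + 2x^3

f + g = 4 + 3x + 2x^2 + 2x^3


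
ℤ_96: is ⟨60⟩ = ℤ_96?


g generates ℤ_n iff gcd(g, n) = 1
gcd(60, 96) = 12
Since gcd = 12 ≠ 1, ⟨60⟩ has order 8 < 96, so 60 is not a generator.

No, 60 does not generate ℤ_96


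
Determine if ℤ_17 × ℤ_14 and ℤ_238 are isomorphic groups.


Comparing ℤ_17 × ℤ_14 and ℤ_238:
gcd(17,14) = 1, so ℤ_17 × ℤ_14 ≅ ℤ_238 (CRT)

Yes, ℤ_17 × ℤ_14 ≅ ℤ_238


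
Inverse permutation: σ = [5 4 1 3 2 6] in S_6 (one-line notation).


To find σ⁻¹, swap domain and range:
σ(1) = 5 → σ⁻¹(5) = 1
σ(2) = 4 → σ⁻¹(4) = 2
σ(3) = 1 → σ⁻¹(1) = 3
σ(4) = 3 → σ⁻¹(3) = 4
σ(5) = 2 → σ⁻¹(2) = 5
σ(6) = 6 → σ⁻¹(6) = 6

σ⁻¹ = [3 5 4 2 1 6]


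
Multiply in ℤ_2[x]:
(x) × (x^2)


Expand and collect like terms; reduce coefficients mod 2:
x^0: 0·0 = 0 ≡ 0 (mod 2)
x^1: 0·0 + 1·0 = 0 ≡ 0 (mod 2)
x^2: 0·1 + 1·0 = 0 ≡ 0 (mod 2)
x^3: 1·1 = 1 ≡ 1 (mod 2)
Result: x^3

f · g = x^3


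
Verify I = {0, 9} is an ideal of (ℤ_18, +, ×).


Check ideal conditions for I = {0, 9} in ℤ_18:
(1) I is an additive subgroup? Yes
(2) For r ∈ ℤ_18 and a ∈ I: r·a ∈ I? Yes

Yes, I is an ideal of ℤ_18


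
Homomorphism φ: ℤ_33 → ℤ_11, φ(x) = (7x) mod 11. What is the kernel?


Kernel = preimage of identity
ker(φ) = {x ∈ ℤ_33 : 7x ≡ 0 (mod 11)}. Since 11 | 33, φ is well-defined. The kernel is the cyclic subgroup ⟨11⟩ of ℤ_33 (order 3), i.e. {0, 11, 22}

ker(φ) = {0, 11, 22}


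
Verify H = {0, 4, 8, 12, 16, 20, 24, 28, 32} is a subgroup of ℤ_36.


Subgroup test for H = {0, 4, 8, 12, 16, 20, 24, 28, 32} in (ℤ_36, +):
(1) 0 ∈ H? Yes
(2) Closure: for all a,b ∈ H, (a+b) mod 36 ∈ H? Yes
(3) Inverses: for all a ∈ H, -a mod 36 ∈ H? Yes

Yes, H is a subgroup of ℤ_36


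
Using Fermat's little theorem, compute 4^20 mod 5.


Fermat's little theorem: if p is prime and gcd(a,p)=1, then a^(p-1) ≡ 1 (mod p)
p = 5 is prime, gcd(4,5) = 1
Reduce exponent: 20 mod 4 = 0
So 4^20 ≡ 4^0 (mod 5)
4^0 = 1

4^20 ≡ 1 (mod 5)


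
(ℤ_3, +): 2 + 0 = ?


Operation: addition mod 3
2 + 0 = (a + b) mod 3 with a = 2, b = 0

2 + 0 = 2


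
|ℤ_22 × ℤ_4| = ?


|A × B| = |A| · |B|
|ℤ_22 × ℤ_4| = 22 × 4 = 88

|ℤ_22 × ℤ_4| = 88


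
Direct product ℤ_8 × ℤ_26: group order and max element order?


|ℤ_8 × ℤ_26| = 8 × 26 = 208
Max element order = lcm(8,26) = 104
Cyclic? No (gcd=2)

|ℤ_8×ℤ_26| = 208, max element order = 104


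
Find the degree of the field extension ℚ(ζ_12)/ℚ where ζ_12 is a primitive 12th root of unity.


[ℚ(ζ_n):ℚ] = deg Φ_n(x) = φ(n). Here φ(12) = 4

[ℚ(ζ_12)/ℚ where ζ_12 is a primitive 12th root of unity] = 4


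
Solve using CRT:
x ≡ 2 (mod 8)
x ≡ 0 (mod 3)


m₁ = 8, m₂ = 3, gcd = 1, so CRT applies. M = m₁·m₂ = 24
Let M₁ = M/m₁ = 3, M₂ = M/m₂ = 8
Find y₁ ≡ M₁⁻¹ (mod m₁): 3⁻¹ ≡ 3 (mod 8)
Find y₂ ≡ M₂⁻¹ (mod m₂): 8⁻¹ ≡ 2 (mod 3)
x = a₁·M₁·y₁ + a₂·M₂·y₂ = 2·3·3 + 0·8·2 = 18
Reduce mod 24: x ≡ 18
Check: 18 mod 8 = 2 ✓, 18 mod 3 = 0 ✓

x ≡ 18 (mod 24)


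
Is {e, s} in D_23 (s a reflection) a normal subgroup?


H = {e, s} in D_23 (s a reflection)
r·s·r⁻¹ = sr⁻² ≠ s for n ≥ 3, so {e, s} is not closed under conjugation

No, not a normal subgroup


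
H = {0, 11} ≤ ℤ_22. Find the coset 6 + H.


6 + H = {6 + h (mod 22) : h ∈ H}
6+0=6, 6+11=17

6 + H = {6, 17}


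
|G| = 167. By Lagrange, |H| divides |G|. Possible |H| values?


Lagrange's theorem: |H| divides |G|
|G| = 167
Divisors of 167: 1, 167

Possible subgroup orders: {1, 167}


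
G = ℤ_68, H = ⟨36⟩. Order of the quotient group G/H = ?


|⟨36⟩| = n / gcd(36, 68) = 68 / 4 = 17
H is normal (ℤ_68 is abelian).
|G/H| = |G| / |H| = 68 / 17 = 4

|G/H| = 4


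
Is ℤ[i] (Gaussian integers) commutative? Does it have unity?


ℤ[i] is a commutative integral domain with unity 1 (in fact a Euclidean domain)
Commutative: Yes
Integral domain: Yes
Has unity: Yes

ℤ[i] (Gaussian integers): Commutative=Yes, Unity=Yes


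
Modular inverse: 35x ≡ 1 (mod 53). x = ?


Use the extended Euclidean algorithm to write 1 = 35·s + 53·t; then s mod 53 is the inverse.
Euclidean algorithm:
  35 = 0·53 + 35
  53 = 1·35 + 18
  35 = 1·18 + 17
  18 = 1·17 + 1
  17 = 17·1 + 0
gcd(35,53) = 1
Back-substitution gives: 35·(-3) + 53·(2) = 1
So 35⁻¹ ≡ -3 ≡ 50 (mod 53)
Check: 35 × 50 = 1750 ≡ 1 (mod 53) ✓

35⁻¹ ≡ 50 (mod 53)


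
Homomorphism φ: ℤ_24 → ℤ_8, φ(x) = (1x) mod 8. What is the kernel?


Kernel = preimage of identity
ker(φ) = {x ∈ ℤ_24 : 1x ≡ 0 (mod 8)}. Since 8 | 24, φ is well-defined. The kernel is the cyclic subgroup ⟨8⟩ of ℤ_24 (order 3), i.e. {0, 8, 16}

ker(φ) = {0, 8, 16}


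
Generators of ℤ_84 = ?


g generates ℤ_n iff gcd(g,n) = 1
Prime factors of 84: 2, 3, 7
Generators are g ∈ {1,...,83} not divisible by any of these primes.
Generators: {1, 5, 11, 13, 17, 19, 23, 25, 29, 31, 37, 41, 43, 47, 53, 55, 59, 61, 65, 67, 71, 73, 79, 83}
Number of generators = φ(84) = 24

Generators of ℤ_84 = {1, 5, 11, 13, 17, 19, 23, 25, 29, 31, 37, 41, 43, 47, 53, 55, 59, 61, 65, 67, 71, 73, 79, 83}


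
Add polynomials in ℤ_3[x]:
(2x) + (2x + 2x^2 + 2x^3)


Add coefficients mod 3:
x^0: 0 + 0 = 0 (mod 3)
x^1: 2 + 2 = 1 (mod 3)
x^2: 0 + 2 = 2 (mod 3)
x^3: 0 + 2 = 2 (mod 3)
Result: x + 2x^2 + 2x^3

f + g = x + 2x^2 + 2x^3


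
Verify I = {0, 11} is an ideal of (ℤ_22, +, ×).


Check ideal conditions for I = {0, 11} in ℤ_22:
(1) I is an additive subgroup? Yes
(2) For r ∈ ℤ_22 and a ∈ I: r·a ∈ I? Yes

Yes, I is an ideal of ℤ_22


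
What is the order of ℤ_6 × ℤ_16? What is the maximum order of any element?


|ℤ_6 × ℤ_16| = 6 × 16 = 96
Max element order = lcm(6,16) = 48
Cyclic? No (gcd=2)

|ℤ_6×ℤ_16| = 96, max element order = 48


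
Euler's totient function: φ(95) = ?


Factor n: 95 = 5 × 19
φ(n) = n · ∏(1 - 1/p) over distinct primes p | n
φ(95) = 95 · (1 - 1/5) · (1 - 1/19) = 72

φ(95) = 72


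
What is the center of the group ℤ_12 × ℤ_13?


Z(G) = {g ∈ G | gx = xg for all x ∈ G}
Direct product of abelian groups is abelian, so Z(G) = G

Z(ℤ_12 × ℤ_13) = ℤ_12 × ℤ_13


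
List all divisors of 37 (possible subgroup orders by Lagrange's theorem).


Lagrange's theorem: |H| divides |G|
|G| = 37
Divisors of 37: 1, 37

Possible subgroup orders: {1, 37}


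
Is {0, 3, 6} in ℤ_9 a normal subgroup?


H = {0, 3, 6} in ℤ_9
ℤ_9 is abelian; every subgroup of an abelian group is normal

Yes, normal subgroup


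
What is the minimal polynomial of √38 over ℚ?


√38 satisfies x² - 38 = 0, irreducible over ℚ since 38 is squarefree

Minimal polynomial: x² - 38


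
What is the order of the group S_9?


|S_n| = n! (number of permutations of n symbols)
|S_9| = 9! = 362880

|S_9| = 362880


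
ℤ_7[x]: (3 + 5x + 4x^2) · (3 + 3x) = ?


Expand and collect like terms; reduce coefficients mod 7:
x^0: 3·3 = 9 ≡ 2 (mod 7)
x^1: 3·3 + 5·3 = 24 ≡ 3 (mod 7)
x^2: 5·3 + 4·3 = 27 ≡ 6 (mod 7)
x^3: 4·3 = 12 ≡ 5 (mod 7)
Result: 2 + 3x + 6x^2 + 5x^3

f · g = 2 + 3x + 6x^2 + 5x^3


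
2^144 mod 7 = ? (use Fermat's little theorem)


Fermat's little theorem: if p is prime and gcd(a,p)=1, then a^(p-1) ≡ 1 (mod p)
p = 7 is prime, gcd(2,7) = 1
Reduce exponent: 144 mod 6 = 0
So 2^144 ≡ 2^0 (mod 7)
2^0 = 1

2^144 ≡ 1 (mod 7)


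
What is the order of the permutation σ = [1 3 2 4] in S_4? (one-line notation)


Cycle decomposition: (2 3)
Cycle lengths: 2
Order = lcm(2) = 2

ord(σ) = 2


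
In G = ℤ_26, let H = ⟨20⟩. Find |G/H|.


|⟨20⟩| = n / gcd(20, 26) = 26 / 2 = 13
H is normal (ℤ_26 is abelian).
|G/H| = |G| / |H| = 26 / 13 = 2

|G/H| = 2


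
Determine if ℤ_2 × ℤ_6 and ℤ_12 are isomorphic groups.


Comparing ℤ_2 × ℤ_6 and ℤ_12:
gcd(2,6) = 2 ≠ 1. Max element order in ℤ_2×ℤ_6 is lcm(2,6) = 6 < 12, so it has no element of order 12

No, ℤ_2 × ℤ_6 ≇ ℤ_12


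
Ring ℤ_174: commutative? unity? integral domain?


ℤ_174 is a commutative ring with unity 1; 174 = 2×87 is composite, so 2·87 ≡ 0 gives zero divisors (not an integral domain)
Commutative: Yes
Integral domain: No
Has unity: Yes

ℤ_174: Commutative=Yes, Unity=Yes


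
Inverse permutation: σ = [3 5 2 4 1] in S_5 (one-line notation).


To find σ⁻¹, swap domain and range:
σ(1) = 3 → σ⁻¹(3) = 1
σ(2) = 5 → σ⁻¹(5) = 2
σ(3) = 2 → σ⁻¹(2) = 3
σ(4) = 4 → σ⁻¹(4) = 4
σ(5) = 1 → σ⁻¹(1) = 5

σ⁻¹ = [5 3 1 4 2]


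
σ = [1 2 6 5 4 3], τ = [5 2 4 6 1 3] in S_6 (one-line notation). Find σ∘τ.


σ∘τ: apply τ first, then σ
1 →τ 5 →σ 4
2 →τ 2 →σ 2
3 →τ 4 →σ 5
4 →τ 6 →σ 3
5 →τ 1 →σ 1
6 →τ 3 →σ 6

σ∘τ = [4 2 5 3 1 6]


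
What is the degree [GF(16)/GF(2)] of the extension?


GF(16) = GF(2^4), so the extension degree is 4

[GF(16)/GF(2)] = 4


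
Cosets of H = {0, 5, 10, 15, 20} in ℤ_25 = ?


H = {0, 5, 10, 15, 20}, |H| = 5
Number of cosets = |G|/|H| = 25/5 = 5
0 + H = {0, 5, 10, 15, 20}
1 + H = {1, 6, 11, 16, 21}
2 + H = {2, 7, 12, 17, 22}
3 + H = {3, 8, 13, 18, 23}
4 + H = {4, 9, 14, 19, 24}

Cosets: 0+H={0,5,10,15,20}; 1+H={1,6,11,16,21}; 2+H={2,7,12,17,22}; 3+H={3,8,13,18,23}; 4+H={4,9,14,19,24}


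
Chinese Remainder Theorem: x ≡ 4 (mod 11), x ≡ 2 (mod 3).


m₁ = 11, m₂ = 3, gcd = 1, so CRT applies. M = m₁·m₂ = 33
Let M₁ = M/m₁ = 3, M₂ = M/m₂ = 11
Find y₁ ≡ M₁⁻¹ (mod m₁): 3⁻¹ ≡ 4 (mod 11)
Find y₂ ≡ M₂⁻¹ (mod m₂): 11⁻¹ ≡ 2 (mod 3)
x = a₁·M₁·y₁ + a₂·M₂·y₂ = 4·3·4 + 2·11·2 = 92
Reduce mod 33: x ≡ 26
Check: 26 mod 11 = 4 ✓, 26 mod 3 = 2 ✓

x ≡ 26 (mod 33)
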